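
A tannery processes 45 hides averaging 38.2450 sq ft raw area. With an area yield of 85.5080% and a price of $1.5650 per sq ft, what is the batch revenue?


Raw_total = N * avg_area = 45 * 38.2450 = 1721.0250 sq ft
Finished = Raw_total * yield / 100 = 1721.0250 * 85.5080 / 100 = 1471.6141 sq ft
Value = Finished * price = 1471.6141 * 1.5650 = 2303.0760 $


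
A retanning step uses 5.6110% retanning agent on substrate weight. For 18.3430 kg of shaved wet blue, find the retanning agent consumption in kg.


Formula: Retan = substrate * pct / 100
Substituting: Retan = 18.3430 * 5.6110 / 100
Result: 1.0292 kg


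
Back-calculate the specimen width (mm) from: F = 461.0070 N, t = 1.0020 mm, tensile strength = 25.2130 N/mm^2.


Formula: w = F / (TS * t)
Substituting: w = 461.0070 / (25.2130 * 1.0020)
Result: 18.2480 mm


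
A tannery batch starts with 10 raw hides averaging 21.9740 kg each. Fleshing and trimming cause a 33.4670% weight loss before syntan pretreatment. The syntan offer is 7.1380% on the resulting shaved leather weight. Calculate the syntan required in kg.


Total_raw = N * avg_wt = 10 * 21.9740 = 219.7400 kg
Substrate = Total_raw * (1 - loss/100) = 219.7400 * (1 - 33.4670/100) = 146.1996 kg
Syntan = Substrate * pct / 100 = 146.1996 * 7.1380 / 100 = 10.4357 kg


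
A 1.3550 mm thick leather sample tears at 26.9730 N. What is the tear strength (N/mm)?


Formula: Tear strength = force / thickness
Substituting: Tear strength = 26.9730 / 1.3550
Result: 19.9063 N/mm


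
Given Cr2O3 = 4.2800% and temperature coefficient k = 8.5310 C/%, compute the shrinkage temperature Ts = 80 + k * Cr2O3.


Formula: Ts = 80 + k * Cr2O3
Substituting: Ts = 80 + 8.5310 * 4.2800
Result: 116.5127 C


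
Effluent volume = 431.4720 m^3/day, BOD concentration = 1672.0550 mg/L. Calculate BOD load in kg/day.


Formula: BOD_load = volume * conc / 1000
Substituting: BOD_load = 431.4720 * 1672.0550 / 1000
Result: 721.4449 kg/day


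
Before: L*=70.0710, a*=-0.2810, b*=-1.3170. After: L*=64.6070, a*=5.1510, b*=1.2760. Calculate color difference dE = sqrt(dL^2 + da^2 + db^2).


dL = -5.4640, da = 5.4320, db = 2.5930
dE = sqrt((-5.4640)^2 + 5.4320^2 + 2.5930^2) = 8.1293


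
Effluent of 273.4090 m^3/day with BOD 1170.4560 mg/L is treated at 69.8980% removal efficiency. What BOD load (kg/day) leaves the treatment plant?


Load_in = volume * conc / 1000 = 273.4090 * 1170.4560 / 1000 = 320.0132 kg/day
Removed = Load_in * eff / 100 = 320.0132 * 69.8980 / 100 = 223.6828 kg/day
Load_out = Load_in - Removed = 320.0132 - 223.6828 = 96.3304 kg/day


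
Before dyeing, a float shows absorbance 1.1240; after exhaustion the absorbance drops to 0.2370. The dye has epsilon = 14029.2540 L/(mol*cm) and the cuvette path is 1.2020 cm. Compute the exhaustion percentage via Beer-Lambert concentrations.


c_initial = A_i / (epsilon * l) = 1.1240 / (14029.2540 * 1.2020) = 6.6654e-05 mol/L
c_final = A_f / (epsilon * l) = 0.2370 / (14029.2540 * 1.2020) = 1.4054e-05 mol/L
Exhaustion = (c_initial - c_final) / c_initial * 100 = (6.6654e-05 - 1.4054e-05) / 6.6654e-05 * 100 = 78.9146 %


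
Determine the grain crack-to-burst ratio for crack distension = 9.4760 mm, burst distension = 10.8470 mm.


Formula: Ratio = crack / burst
Substituting: Ratio = 9.4760 / 10.8470
Result: 0.8736


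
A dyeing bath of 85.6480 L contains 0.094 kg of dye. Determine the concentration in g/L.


Formula: Conc = dye_mass(kg) / volume(L) * 1000
Substituting: Conc = 0.094 / 85.6480 * 1000
Result: 1.0975 g/L


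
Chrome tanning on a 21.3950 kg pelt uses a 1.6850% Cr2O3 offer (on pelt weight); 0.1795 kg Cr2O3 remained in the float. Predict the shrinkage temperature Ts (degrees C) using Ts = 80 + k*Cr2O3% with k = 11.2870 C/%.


Offered = pelt * offer_pct / 100 = 21.3950 * 1.6850 / 100 = 0.3605 kg
Uptake = offered - residual = 0.3605 - 0.1795 = 0.1810 kg
Cr2O3% on pelt = uptake / pelt * 100 = 0.1810 / 21.3950 * 100 = 0.8460 %
Ts = 80 + k * Cr2O3% = 80 + 11.2870 * 0.8460 = 89.5490 C


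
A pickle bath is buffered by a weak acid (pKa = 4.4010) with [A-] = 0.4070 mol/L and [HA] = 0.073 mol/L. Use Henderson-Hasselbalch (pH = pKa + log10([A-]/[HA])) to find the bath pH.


ratio = [A-] / [HA] = 0.4070 / 0.073 = 5.5753
log10(ratio) = 0.7463
pH = pKa + log10(ratio) = 4.4010 + 0.7463 = 5.1473


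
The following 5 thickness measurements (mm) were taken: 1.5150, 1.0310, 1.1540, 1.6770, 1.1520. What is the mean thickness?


Formula: Average = sum / n
Substituting: Average = 6.5290 / 5
Result: 1.3058 mm


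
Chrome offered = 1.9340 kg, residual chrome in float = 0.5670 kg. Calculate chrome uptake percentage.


Formula: Uptake = (offered - residual) / offered * 100
Substituting: Uptake = (1.9340 - 0.5670) / 1.9340 * 100
Result: 70.6825 %


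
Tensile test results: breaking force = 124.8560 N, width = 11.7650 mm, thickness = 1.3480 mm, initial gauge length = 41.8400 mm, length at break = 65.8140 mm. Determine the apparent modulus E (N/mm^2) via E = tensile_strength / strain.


TS = F / (w * t) = 124.8560 / (11.7650 * 1.3480) = 7.8728 N/mm^2
strain = (Lf - L0) / L0 = (65.8140 - 41.8400) / 41.8400 = 0.5730
E = TS / strain = 7.8728 / 0.5730 = 13.7397 N/mm^2


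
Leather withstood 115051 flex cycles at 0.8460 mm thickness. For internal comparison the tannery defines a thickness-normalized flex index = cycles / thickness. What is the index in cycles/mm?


Formula: Index = cycles / thickness
Substituting: Index = 115051 / 0.8460
Result: 135994.0898 cycles/mm


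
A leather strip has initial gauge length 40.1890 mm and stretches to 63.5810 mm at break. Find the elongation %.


Formula: Elongation = (Lf - L0) / L0 * 100
Substituting: Elongation = (63.5810 - 40.1890) / 40.1890 * 100
Result: 58.2050 %


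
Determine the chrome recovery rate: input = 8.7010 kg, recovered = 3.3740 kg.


Formula: Recovery = recovered / input * 100
Substituting: Recovery = 3.3740 / 8.7010 * 100
Result: 38.7772 %


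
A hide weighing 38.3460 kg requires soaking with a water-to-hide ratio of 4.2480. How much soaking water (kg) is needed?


Formula: Water = hide_weight * ratio
Substituting: Water = 38.3460 * 4.2480
Result: 162.8938 kg


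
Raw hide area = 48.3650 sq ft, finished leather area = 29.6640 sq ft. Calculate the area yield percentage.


Formula: Yield = finished / raw * 100
Substituting: Yield = 29.6640 / 48.3650 * 100
Result: 61.3336 %


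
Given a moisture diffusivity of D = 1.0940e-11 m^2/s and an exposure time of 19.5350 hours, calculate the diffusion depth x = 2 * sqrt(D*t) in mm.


t = 19.5350 hr * 3600 = 70326.0000 s
D * t = 1.0940e-11 * 70326.0000 = 7.6937e-07
x = 2 * sqrt(D*t) = 2 * sqrt(7.6937e-07) = 0.00175427 m = 1.7543 mm


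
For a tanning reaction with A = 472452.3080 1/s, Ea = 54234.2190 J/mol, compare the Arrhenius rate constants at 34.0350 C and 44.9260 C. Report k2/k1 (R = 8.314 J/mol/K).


T1 = 34.0350 + 273.15 = 307.1850 K; T2 = 44.9260 + 273.15 = 318.0760 K
k1 = A * exp(-Ea/(R*T1)) = 472452.3080 * exp(-54234.2190/(8.314*307.1850)) = 2.8306e-04 1/s
k2 = A * exp(-Ea/(R*T2)) = 472452.3080 * exp(-54234.2190/(8.314*318.0760)) = 5.8568e-04 1/s
k2/k1 = 5.8568e-04 / 2.8306e-04 = 2.0691


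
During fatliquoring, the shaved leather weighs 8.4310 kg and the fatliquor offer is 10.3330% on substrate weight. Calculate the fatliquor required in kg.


Formula: Fat = substrate * pct / 100
Substituting: Fat = 8.4310 * 10.3330 / 100
Result: 0.8712 kg


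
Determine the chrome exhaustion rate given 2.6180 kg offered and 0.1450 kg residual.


Formula: Uptake = (offered - residual) / offered * 100
Substituting: Uptake = (2.6180 - 0.1450) / 2.6180 * 100
Result: 94.4614 %


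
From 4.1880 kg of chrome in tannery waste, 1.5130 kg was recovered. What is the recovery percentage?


Formula: Recovery = recovered / input * 100
Substituting: Recovery = 1.5130 / 4.1880 * 100
Result: 36.1270 %


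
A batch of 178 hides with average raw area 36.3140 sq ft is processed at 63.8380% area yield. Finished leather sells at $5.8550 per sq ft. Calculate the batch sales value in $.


Raw_total = N * avg_area = 178 * 36.3140 = 6463.8920 sq ft
Finished = Raw_total * yield / 100 = 6463.8920 * 63.8380 / 100 = 4126.4194 sq ft
Value = Finished * price = 4126.4194 * 5.8550 = 24160.1854 $


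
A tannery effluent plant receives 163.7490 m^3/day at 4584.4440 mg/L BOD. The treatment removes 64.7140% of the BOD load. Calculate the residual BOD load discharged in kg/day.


Load_in = volume * conc / 1000 = 163.7490 * 4584.4440 / 1000 = 750.6981 kg/day
Removed = Load_in * eff / 100 = 750.6981 * 64.7140 / 100 = 485.8068 kg/day
Load_out = Load_in - Removed = 750.6981 - 485.8068 = 264.8913 kg/day


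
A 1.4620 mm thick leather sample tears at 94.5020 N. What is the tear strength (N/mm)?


Formula: Tear strength = force / thickness
Substituting: Tear strength = 94.5020 / 1.4620
Result: 64.6389 N/mm


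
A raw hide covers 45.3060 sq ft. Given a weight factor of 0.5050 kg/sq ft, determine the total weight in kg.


Formula: Weight = area * weight_per_sqft
Substituting: Weight = 45.3060 * 0.5050
Result: 22.8795 kg


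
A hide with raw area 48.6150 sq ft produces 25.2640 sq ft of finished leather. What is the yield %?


Formula: Yield = finished / raw * 100
Substituting: Yield = 25.2640 / 48.6150 * 100
Result: 51.9675 %


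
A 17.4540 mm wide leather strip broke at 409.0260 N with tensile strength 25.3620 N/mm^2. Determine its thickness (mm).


Formula: t = F / (TS * w)
Substituting: t = 409.0260 / (25.3620 * 17.4540)
Result: 0.9240 mm


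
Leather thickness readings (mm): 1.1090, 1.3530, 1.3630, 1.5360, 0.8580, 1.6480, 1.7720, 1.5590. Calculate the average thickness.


Formula: Average = sum / n
Substituting: Average = 11.1980 / 8
Result: 1.3998 mm


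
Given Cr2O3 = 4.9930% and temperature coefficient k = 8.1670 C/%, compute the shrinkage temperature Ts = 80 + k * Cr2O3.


Formula: Ts = 80 + k * Cr2O3
Substituting: Ts = 80 + 8.1670 * 4.9930
Result: 120.7778 C


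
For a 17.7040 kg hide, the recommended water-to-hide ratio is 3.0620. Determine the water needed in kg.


Formula: Water = hide_weight * ratio
Substituting: Water = 17.7040 * 3.0620
Result: 54.2096 kg


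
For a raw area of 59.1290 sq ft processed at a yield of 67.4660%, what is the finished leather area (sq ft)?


Formula: finished = raw * yield / 100
Substituting: finished = 59.1290 * 67.4660 / 100
Result: 39.8920 sq ft


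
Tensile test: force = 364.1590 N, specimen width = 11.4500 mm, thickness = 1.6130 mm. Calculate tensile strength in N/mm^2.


Formula: TS = force / (width * thickness)
Substituting: TS = 364.1590 / (11.4500 * 1.6130)
Result: 19.7175 N/mm^2


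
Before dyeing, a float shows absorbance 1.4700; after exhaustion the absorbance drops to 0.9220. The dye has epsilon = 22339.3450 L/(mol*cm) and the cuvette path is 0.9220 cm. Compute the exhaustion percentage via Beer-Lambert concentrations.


c_initial = A_i / (epsilon * l) = 1.4700 / (22339.3450 * 0.9220) = 7.1370e-05 mol/L
c_final = A_f / (epsilon * l) = 0.9220 / (22339.3450 * 0.9220) = 4.4764e-05 mol/L
Exhaustion = (c_initial - c_final) / c_initial * 100 = (7.1370e-05 - 4.4764e-05) / 7.1370e-05 * 100 = 37.2789 %


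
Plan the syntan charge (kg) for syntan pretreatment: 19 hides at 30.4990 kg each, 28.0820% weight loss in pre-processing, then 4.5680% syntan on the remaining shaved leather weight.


Total_raw = N * avg_wt = 19 * 30.4990 = 579.4810 kg
Substrate = Total_raw * (1 - loss/100) = 579.4810 * (1 - 28.0820/100) = 416.7511 kg
Syntan = Substrate * pct / 100 = 416.7511 * 4.5680 / 100 = 19.0372 kg


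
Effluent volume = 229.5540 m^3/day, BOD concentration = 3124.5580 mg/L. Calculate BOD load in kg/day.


Formula: BOD_load = volume * conc / 1000
Substituting: BOD_load = 229.5540 * 3124.5580 / 1000
Result: 717.2548 kg/day


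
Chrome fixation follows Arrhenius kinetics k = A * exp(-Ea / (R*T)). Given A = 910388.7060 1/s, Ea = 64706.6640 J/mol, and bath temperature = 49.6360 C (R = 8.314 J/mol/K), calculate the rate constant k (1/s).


T_K = T_C + 273.15 = 49.6360 + 273.15 = 322.7860 K
exponent = -Ea / (R * T_K) = -64706.6640 / (8.314 * 322.7860) = -24.1115
k = A * exp(exponent) = 910388.7060 * exp(-24.1115) = 3.0742e-05 1/s


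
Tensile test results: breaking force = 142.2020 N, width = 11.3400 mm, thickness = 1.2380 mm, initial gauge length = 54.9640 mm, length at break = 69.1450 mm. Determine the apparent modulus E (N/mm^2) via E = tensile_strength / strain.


TS = F / (w * t) = 142.2020 / (11.3400 * 1.2380) = 10.1291 N/mm^2
strain = (Lf - L0) / L0 = (69.1450 - 54.9640) / 54.9640 = 0.2580
E = TS / strain = 10.1291 / 0.2580 = 39.2594 N/mm^2


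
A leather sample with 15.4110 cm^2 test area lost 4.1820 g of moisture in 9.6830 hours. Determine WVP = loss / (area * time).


Formula: WVP = loss / (area * time)
Substituting: WVP = 4.1820 / (15.4110 * 9.6830)
Result: 0.0280248 g/(cm^2*hr)


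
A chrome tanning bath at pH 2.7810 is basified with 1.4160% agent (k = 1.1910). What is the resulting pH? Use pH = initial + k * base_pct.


Formula: pH_final = pH_initial + k * base_pct
Substituting: pH_final = 2.7810 + 1.1910 * 1.4160
Result: 4.4675


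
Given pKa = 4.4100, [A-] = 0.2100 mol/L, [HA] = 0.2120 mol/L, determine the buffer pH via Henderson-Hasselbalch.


ratio = [A-] / [HA] = 0.2100 / 0.2120 = 0.9906
log10(ratio) = -0.00411657
pH = pKa + log10(ratio) = 4.4100 - 0.00411657 = 4.4059


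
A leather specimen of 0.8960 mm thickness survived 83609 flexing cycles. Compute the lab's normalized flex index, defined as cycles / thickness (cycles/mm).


Formula: Index = cycles / thickness
Substituting: Index = 83609 / 0.8960
Result: 93313.6161 cycles/mm


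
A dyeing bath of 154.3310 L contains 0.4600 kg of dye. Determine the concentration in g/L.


Formula: Conc = dye_mass(kg) / volume(L) * 1000
Substituting: Conc = 0.4600 / 154.3310 * 1000
Result: 2.9806 g/L


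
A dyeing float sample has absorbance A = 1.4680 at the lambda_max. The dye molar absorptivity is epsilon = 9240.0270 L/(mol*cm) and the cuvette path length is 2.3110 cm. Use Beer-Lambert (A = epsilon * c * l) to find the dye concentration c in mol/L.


Formula: c = A / (epsilon * l)
Substituting: c = 1.4680 / (9240.0270 * 2.3110)
Result: 6.8747e-05 mol/L


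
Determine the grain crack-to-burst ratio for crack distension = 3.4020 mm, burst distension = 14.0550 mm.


Formula: Ratio = crack / burst
Substituting: Ratio = 3.4020 / 14.0550
Result: 0.2420


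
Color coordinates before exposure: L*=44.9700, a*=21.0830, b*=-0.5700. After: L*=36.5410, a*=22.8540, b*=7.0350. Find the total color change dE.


dL = -8.4290, da = 1.7710, db = 7.6050
dE = sqrt((-8.4290)^2 + 1.7710^2 + 7.6050^2) = 11.4900


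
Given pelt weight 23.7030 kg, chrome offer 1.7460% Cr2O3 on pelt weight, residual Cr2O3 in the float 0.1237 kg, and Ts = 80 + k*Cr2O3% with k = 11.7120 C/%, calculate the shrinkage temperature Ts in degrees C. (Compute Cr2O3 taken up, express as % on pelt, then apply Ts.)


Offered = pelt * offer_pct / 100 = 23.7030 * 1.7460 / 100 = 0.4139 kg
Uptake = offered - residual = 0.4139 - 0.1237 = 0.2902 kg
Cr2O3% on pelt = uptake / pelt * 100 = 0.2902 / 23.7030 * 100 = 1.2241 %
Ts = 80 + k * Cr2O3% = 80 + 11.7120 * 1.2241 = 94.3370 C


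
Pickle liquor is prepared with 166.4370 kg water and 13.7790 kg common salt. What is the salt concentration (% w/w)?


Formula: Conc = salt / (water + salt) * 100
Substituting: Conc = 13.7790 / (166.4370 + 13.7790) * 100
Result: 7.6458 %


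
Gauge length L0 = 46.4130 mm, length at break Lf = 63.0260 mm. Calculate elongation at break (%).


Formula: Elongation = (Lf - L0) / L0 * 100
Substituting: Elongation = (63.0260 - 46.4130) / 46.4130 * 100
Result: 35.7939 %


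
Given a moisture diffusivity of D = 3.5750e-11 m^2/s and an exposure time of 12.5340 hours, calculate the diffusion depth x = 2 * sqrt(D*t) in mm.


t = 12.5340 hr * 3600 = 45122.4000 s
D * t = 3.5750e-11 * 45122.4000 = 1.6131e-06
x = 2 * sqrt(D*t) = 2 * sqrt(1.6131e-06) = 0.00254018 m = 2.5402 mm


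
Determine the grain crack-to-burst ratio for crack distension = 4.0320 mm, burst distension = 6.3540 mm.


Formula: Ratio = crack / burst
Substituting: Ratio = 4.0320 / 6.3540
Result: 0.6346


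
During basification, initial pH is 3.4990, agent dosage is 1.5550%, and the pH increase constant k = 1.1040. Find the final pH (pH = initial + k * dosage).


Formula: pH_final = pH_initial + k * base_pct
Substituting: pH_final = 3.4990 + 1.1040 * 1.5550
Result: 5.2157


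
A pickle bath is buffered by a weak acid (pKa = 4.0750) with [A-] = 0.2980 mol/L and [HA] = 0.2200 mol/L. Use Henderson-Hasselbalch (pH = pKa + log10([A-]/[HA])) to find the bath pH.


ratio = [A-] / [HA] = 0.2980 / 0.2200 = 1.3545
log10(ratio) = 0.1318
pH = pKa + log10(ratio) = 4.0750 + 0.1318 = 4.2068


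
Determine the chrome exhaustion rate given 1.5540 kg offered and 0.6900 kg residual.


Formula: Uptake = (offered - residual) / offered * 100
Substituting: Uptake = (1.5540 - 0.6900) / 1.5540 * 100
Result: 55.5985 %


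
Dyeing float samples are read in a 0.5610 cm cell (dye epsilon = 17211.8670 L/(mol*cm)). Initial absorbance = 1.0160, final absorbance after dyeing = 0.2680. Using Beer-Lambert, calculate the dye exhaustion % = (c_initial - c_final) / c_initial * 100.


c_initial = A_i / (epsilon * l) = 1.0160 / (17211.8670 * 0.5610) = 1.0522e-04 mol/L
c_final = A_f / (epsilon * l) = 0.2680 / (17211.8670 * 0.5610) = 2.7755e-05 mol/L
Exhaustion = (c_initial - c_final) / c_initial * 100 = (1.0522e-04 - 2.7755e-05) / 1.0522e-04 * 100 = 73.6220 %


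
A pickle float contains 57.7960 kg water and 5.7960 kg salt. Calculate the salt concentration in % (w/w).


Formula: Conc = salt / (water + salt) * 100
Substituting: Conc = 5.7960 / (57.7960 + 5.7960) * 100
Result: 9.1144 %


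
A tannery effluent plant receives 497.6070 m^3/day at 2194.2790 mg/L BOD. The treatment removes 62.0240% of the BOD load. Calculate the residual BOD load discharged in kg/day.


Load_in = volume * conc / 1000 = 497.6070 * 2194.2790 / 1000 = 1091.8886 kg/day
Removed = Load_in * eff / 100 = 1091.8886 * 62.0240 / 100 = 677.2330 kg/day
Load_out = Load_in - Removed = 1091.8886 - 677.2330 = 414.6556 kg/day


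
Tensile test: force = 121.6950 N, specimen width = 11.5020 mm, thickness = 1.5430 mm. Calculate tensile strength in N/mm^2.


Formula: TS = force / (width * thickness)
Substituting: TS = 121.6950 / (11.5020 * 1.5430)
Result: 6.8570 N/mm^2


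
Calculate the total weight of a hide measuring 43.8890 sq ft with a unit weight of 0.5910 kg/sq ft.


Formula: Weight = area * weight_per_sqft
Substituting: Weight = 43.8890 * 0.5910
Result: 25.9384 kg


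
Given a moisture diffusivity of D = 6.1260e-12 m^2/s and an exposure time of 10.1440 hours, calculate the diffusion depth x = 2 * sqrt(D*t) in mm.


t = 10.1440 hr * 3600 = 36518.4000 s
D * t = 6.1260e-12 * 36518.4000 = 2.2371e-07
x = 2 * sqrt(D*t) = 2 * sqrt(2.2371e-07) = 9.4596e-04 m = 0.9460 mm


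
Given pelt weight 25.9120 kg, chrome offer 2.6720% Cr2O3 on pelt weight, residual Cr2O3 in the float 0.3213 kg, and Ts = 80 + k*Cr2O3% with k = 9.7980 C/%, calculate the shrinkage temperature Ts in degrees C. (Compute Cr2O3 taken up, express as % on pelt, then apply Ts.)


Offered = pelt * offer_pct / 100 = 25.9120 * 2.6720 / 100 = 0.6924 kg
Uptake = offered - residual = 0.6924 - 0.3213 = 0.3711 kg
Cr2O3% on pelt = uptake / pelt * 100 = 0.3711 / 25.9120 * 100 = 1.4320 %
Ts = 80 + k * Cr2O3% = 80 + 9.7980 * 1.4320 = 94.0311 C


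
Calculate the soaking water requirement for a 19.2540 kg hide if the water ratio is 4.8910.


Formula: Water = hide_weight * ratio
Substituting: Water = 19.2540 * 4.8910
Result: 94.1713 kg


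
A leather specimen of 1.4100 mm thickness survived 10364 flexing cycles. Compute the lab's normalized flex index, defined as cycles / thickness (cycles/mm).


Formula: Index = cycles / thickness
Substituting: Index = 10364 / 1.4100
Result: 7350.3546 cycles/mm


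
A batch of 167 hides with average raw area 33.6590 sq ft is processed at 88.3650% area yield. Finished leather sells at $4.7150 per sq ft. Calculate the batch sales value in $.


Raw_total = N * avg_area = 167 * 33.6590 = 5621.0530 sq ft
Finished = Raw_total * yield / 100 = 5621.0530 * 88.3650 / 100 = 4967.0435 sq ft
Value = Finished * price = 4967.0435 * 4.7150 = 23419.6100 $


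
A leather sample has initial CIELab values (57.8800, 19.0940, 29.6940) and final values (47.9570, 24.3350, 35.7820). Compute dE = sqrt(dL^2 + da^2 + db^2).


dL = -9.9230, da = 5.2410, db = 6.0880
dE = sqrt((-9.9230)^2 + 5.2410^2 + 6.0880^2) = 12.7671


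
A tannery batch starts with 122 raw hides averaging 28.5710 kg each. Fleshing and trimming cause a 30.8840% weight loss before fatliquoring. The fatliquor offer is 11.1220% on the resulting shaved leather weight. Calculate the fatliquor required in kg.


Total_raw = N * avg_wt = 122 * 28.5710 = 3485.6620 kg
Substrate = Total_raw * (1 - loss/100) = 3485.6620 * (1 - 30.8840/100) = 2409.1501 kg
Fat = Substrate * pct / 100 = 2409.1501 * 11.1220 / 100 = 267.9457 kg


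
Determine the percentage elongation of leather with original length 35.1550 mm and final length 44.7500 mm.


Formula: Elongation = (Lf - L0) / L0 * 100
Substituting: Elongation = (44.7500 - 35.1550) / 35.1550 * 100
Result: 27.2934 %


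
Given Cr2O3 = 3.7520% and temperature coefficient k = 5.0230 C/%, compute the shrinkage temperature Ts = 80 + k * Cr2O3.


Formula: Ts = 80 + k * Cr2O3
Substituting: Ts = 80 + 5.0230 * 3.7520
Result: 98.8463 C


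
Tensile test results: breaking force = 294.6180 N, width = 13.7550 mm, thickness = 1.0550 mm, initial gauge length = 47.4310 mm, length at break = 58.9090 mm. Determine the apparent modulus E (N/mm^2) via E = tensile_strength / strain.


TS = F / (w * t) = 294.6180 / (13.7550 * 1.0550) = 20.3023 N/mm^2
strain = (Lf - L0) / L0 = (58.9090 - 47.4310) / 47.4310 = 0.2420
E = TS / strain = 20.3023 / 0.2420 = 83.8962 N/mm^2


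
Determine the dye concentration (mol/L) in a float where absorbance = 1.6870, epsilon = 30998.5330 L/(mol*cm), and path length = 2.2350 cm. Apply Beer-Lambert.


Formula: c = A / (epsilon * l)
Substituting: c = 1.6870 / (30998.5330 * 2.2350)
Result: 2.4350e-05 mol/L


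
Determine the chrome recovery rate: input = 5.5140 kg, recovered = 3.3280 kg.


Formula: Recovery = recovered / input * 100
Substituting: Recovery = 3.3280 / 5.5140 * 100
Result: 60.3555 %


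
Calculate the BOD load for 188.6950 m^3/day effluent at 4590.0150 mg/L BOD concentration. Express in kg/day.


Formula: BOD_load = volume * conc / 1000
Substituting: BOD_load = 188.6950 * 4590.0150 / 1000
Result: 866.1129 kg/day


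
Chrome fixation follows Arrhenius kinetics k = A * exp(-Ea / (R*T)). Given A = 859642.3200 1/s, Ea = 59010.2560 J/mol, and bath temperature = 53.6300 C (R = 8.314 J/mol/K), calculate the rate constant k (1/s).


T_K = T_C + 273.15 = 53.6300 + 273.15 = 326.7800 K
exponent = -Ea / (R * T_K) = -59010.2560 / (8.314 * 326.7800) = -21.7201
k = A * exp(exponent) = 859642.3200 * exp(-21.7201) = 3.1724e-04 1/s


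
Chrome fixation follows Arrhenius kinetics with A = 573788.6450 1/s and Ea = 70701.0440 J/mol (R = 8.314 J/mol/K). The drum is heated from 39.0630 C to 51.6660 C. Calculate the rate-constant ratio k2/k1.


T1 = 39.0630 + 273.15 = 312.2130 K; T2 = 51.6660 + 273.15 = 324.8160 K
k1 = A * exp(-Ea/(R*T1)) = 573788.6450 * exp(-70701.0440/(8.314*312.2130)) = 8.5059e-07 1/s
k2 = A * exp(-Ea/(R*T2)) = 573788.6450 * exp(-70701.0440/(8.314*324.8160)) = 2.4473e-06 1/s
k2/k1 = 2.4473e-06 / 8.5059e-07 = 2.8772


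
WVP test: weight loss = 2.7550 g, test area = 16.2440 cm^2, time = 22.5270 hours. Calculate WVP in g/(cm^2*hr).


Formula: WVP = loss / (area * time)
Substituting: WVP = 2.7550 / (16.2440 * 22.5270)
Result: 0.00752879 g/(cm^2*hr)


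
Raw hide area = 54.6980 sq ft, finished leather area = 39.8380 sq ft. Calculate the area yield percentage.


Formula: Yield = finished / raw * 100
Substituting: Yield = 39.8380 / 54.6980 * 100
Result: 72.8326 %


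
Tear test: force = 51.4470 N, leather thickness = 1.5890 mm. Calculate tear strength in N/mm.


Formula: Tear strength = force / thickness
Substituting: Tear strength = 51.4470 / 1.5890
Result: 32.3770 N/mm


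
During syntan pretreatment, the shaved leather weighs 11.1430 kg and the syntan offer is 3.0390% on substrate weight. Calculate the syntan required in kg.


Formula: Syntan = substrate * pct / 100
Substituting: Syntan = 11.1430 * 3.0390 / 100
Result: 0.3386 kg


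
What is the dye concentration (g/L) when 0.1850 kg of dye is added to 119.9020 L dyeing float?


Formula: Conc = dye_mass(kg) / volume(L) * 1000
Substituting: Conc = 0.1850 / 119.9020 * 1000
Result: 1.5429 g/L


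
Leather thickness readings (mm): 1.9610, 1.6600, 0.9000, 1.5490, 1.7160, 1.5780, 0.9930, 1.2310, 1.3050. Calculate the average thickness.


Formula: Average = sum / n
Substituting: Average = 12.8930 / 9
Result: 1.4326 mm


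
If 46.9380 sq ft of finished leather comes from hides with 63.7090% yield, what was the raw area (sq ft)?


Formula: raw = finished * 100 / yield
Substituting: raw = 46.9380 * 100 / 63.7090
Result: 73.6756 sq ft


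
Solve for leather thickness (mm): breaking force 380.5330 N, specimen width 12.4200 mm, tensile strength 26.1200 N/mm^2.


Formula: t = F / (TS * w)
Substituting: t = 380.5330 / (26.1200 * 12.4200)
Result: 1.1730 mm


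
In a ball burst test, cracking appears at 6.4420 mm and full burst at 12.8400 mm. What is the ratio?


Formula: Ratio = crack / burst
Substituting: Ratio = 6.4420 / 12.8400
Result: 0.5017


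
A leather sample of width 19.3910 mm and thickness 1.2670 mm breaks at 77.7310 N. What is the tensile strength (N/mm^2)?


Formula: TS = force / (width * thickness)
Substituting: TS = 77.7310 / (19.3910 * 1.2670)
Result: 3.1639 N/mm^2


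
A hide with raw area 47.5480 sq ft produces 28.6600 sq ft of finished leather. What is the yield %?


Formula: Yield = finished / raw * 100
Substituting: Yield = 28.6600 / 47.5480 * 100
Result: 60.2759 %


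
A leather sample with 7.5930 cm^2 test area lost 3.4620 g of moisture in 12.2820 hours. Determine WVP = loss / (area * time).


Formula: WVP = loss / (area * time)
Substituting: WVP = 3.4620 / (7.5930 * 12.2820)
Result: 0.0371231 g/(cm^2*hr)


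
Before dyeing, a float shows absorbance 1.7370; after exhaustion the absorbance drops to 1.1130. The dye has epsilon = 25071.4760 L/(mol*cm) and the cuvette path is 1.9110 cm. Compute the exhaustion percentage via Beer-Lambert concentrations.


c_initial = A_i / (epsilon * l) = 1.7370 / (25071.4760 * 1.9110) = 3.6254e-05 mol/L
c_final = A_f / (epsilon * l) = 1.1130 / (25071.4760 * 1.9110) = 2.3230e-05 mol/L
Exhaustion = (c_initial - c_final) / c_initial * 100 = (3.6254e-05 - 2.3230e-05) / 3.6254e-05 * 100 = 35.9240 %


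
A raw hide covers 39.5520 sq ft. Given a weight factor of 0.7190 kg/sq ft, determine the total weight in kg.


Formula: Weight = area * weight_per_sqft
Substituting: Weight = 39.5520 * 0.7190
Result: 28.4379 kg


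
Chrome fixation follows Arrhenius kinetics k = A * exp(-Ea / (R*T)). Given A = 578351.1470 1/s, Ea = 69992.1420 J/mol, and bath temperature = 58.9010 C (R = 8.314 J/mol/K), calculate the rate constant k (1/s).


T_K = T_C + 273.15 = 58.9010 + 273.15 = 332.0510 K
exponent = -Ea / (R * T_K) = -69992.1420 / (8.314 * 332.0510) = -25.3533
k = A * exp(exponent) = 578351.1470 * exp(-25.3533) = 5.6415e-06 1/s


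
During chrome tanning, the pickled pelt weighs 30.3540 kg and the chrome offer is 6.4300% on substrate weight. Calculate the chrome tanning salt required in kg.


Formula: Chrome = substrate * pct / 100
Substituting: Chrome = 30.3540 * 6.4300 / 100
Result: 1.9518 kg


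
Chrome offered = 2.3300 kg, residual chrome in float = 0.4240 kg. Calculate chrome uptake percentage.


Formula: Uptake = (offered - residual) / offered * 100
Substituting: Uptake = (2.3300 - 0.4240) / 2.3300 * 100
Result: 81.8026 %


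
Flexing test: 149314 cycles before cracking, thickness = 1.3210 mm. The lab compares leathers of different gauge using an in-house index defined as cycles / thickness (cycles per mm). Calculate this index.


Formula: Index = cycles / thickness
Substituting: Index = 149314 / 1.3210
Result: 113031.0371 cycles/mm


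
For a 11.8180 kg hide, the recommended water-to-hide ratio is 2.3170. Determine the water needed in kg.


Formula: Water = hide_weight * ratio
Substituting: Water = 11.8180 * 2.3170
Result: 27.3823 kg


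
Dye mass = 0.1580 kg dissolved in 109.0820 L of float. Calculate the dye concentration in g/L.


Formula: Conc = dye_mass(kg) / volume(L) * 1000
Substituting: Conc = 0.1580 / 109.0820 * 1000
Result: 1.4485 g/L


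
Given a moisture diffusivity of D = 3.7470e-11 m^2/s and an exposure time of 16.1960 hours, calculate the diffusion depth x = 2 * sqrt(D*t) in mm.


t = 16.1960 hr * 3600 = 58305.6000 s
D * t = 3.7470e-11 * 58305.6000 = 2.1847e-06
x = 2 * sqrt(D*t) = 2 * sqrt(2.1847e-06) = 0.00295615 m = 2.9562 mm


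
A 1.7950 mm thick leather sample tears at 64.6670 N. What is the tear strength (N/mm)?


Formula: Tear strength = force / thickness
Substituting: Tear strength = 64.6670 / 1.7950
Result: 36.0262 N/mm


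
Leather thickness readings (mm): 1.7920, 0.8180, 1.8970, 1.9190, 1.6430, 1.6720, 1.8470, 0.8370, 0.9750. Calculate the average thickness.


Formula: Average = sum / n
Substituting: Average = 13.4000 / 9
Result: 1.4889 mm


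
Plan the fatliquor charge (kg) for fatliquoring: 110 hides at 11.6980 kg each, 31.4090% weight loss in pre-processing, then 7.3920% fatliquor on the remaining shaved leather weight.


Total_raw = N * avg_wt = 110 * 11.6980 = 1286.7800 kg
Substrate = Total_raw * (1 - loss/100) = 1286.7800 * (1 - 31.4090/100) = 882.6153 kg
Fat = Substrate * pct / 100 = 882.6153 * 7.3920 / 100 = 65.2429 kg


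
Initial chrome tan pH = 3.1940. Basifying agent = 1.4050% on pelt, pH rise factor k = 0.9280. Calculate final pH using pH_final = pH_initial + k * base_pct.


Formula: pH_final = pH_initial + k * base_pct
Substituting: pH_final = 3.1940 + 0.9280 * 1.4050
Result: 4.4978


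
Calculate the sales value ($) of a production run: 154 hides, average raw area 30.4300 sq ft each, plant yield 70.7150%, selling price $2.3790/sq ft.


Raw_total = N * avg_area = 154 * 30.4300 = 4686.2200 sq ft
Finished = Raw_total * yield / 100 = 4686.2200 * 70.7150 / 100 = 3313.8605 sq ft
Value = Finished * price = 3313.8605 * 2.3790 = 7883.6741 $


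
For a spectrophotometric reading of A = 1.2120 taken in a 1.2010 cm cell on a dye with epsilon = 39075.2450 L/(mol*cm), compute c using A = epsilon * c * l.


Formula: c = A / (epsilon * l)
Substituting: c = 1.2120 / (39075.2450 * 1.2010)
Result: 2.5826e-05 mol/L


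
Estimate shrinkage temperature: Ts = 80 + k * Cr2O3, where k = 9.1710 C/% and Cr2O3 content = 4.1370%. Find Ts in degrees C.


Formula: Ts = 80 + k * Cr2O3
Substituting: Ts = 80 + 9.1710 * 4.1370
Result: 117.9404 C


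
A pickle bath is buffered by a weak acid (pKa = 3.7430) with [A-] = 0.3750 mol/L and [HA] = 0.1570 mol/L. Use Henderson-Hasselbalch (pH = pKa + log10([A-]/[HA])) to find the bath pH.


ratio = [A-] / [HA] = 0.3750 / 0.1570 = 2.3885
log10(ratio) = 0.3781
pH = pKa + log10(ratio) = 3.7430 + 0.3781 = 4.1211


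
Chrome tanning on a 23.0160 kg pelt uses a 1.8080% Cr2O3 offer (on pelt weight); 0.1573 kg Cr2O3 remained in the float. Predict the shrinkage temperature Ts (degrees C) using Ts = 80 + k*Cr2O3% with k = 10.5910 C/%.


Offered = pelt * offer_pct / 100 = 23.0160 * 1.8080 / 100 = 0.4161 kg
Uptake = offered - residual = 0.4161 - 0.1573 = 0.2588 kg
Cr2O3% on pelt = uptake / pelt * 100 = 0.2588 / 23.0160 * 100 = 1.1246 %
Ts = 80 + k * Cr2O3% = 80 + 10.5910 * 1.1246 = 91.9102 C


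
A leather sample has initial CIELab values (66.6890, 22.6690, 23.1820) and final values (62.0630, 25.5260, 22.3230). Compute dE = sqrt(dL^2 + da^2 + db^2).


dL = -4.6260, da = 2.8570, db = -0.8590
dE = sqrt((-4.6260)^2 + 2.8570^2 + (-0.8590)^2) = 5.5046


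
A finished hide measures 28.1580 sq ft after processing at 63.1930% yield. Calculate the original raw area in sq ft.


Formula: raw = finished * 100 / yield
Substituting: raw = 28.1580 * 100 / 63.1930
Result: 44.5587 sq ft


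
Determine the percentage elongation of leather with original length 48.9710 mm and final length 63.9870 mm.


Formula: Elongation = (Lf - L0) / L0 * 100
Substituting: Elongation = (63.9870 - 48.9710) / 48.9710 * 100
Result: 30.6630 %


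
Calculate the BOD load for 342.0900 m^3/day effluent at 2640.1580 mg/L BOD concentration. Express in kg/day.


Formula: BOD_load = volume * conc / 1000
Substituting: BOD_load = 342.0900 * 2640.1580 / 1000
Result: 903.1717 kg/day


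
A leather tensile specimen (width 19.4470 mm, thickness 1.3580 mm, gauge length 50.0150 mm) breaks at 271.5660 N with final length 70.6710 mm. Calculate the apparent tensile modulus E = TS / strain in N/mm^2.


TS = F / (w * t) = 271.5660 / (19.4470 * 1.3580) = 10.2831 N/mm^2
strain = (Lf - L0) / L0 = (70.6710 - 50.0150) / 50.0150 = 0.4130
E = TS / strain = 10.2831 / 0.4130 = 24.8987 N/mm^2


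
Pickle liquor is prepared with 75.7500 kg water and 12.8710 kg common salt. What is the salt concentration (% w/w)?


Formula: Conc = salt / (water + salt) * 100
Substituting: Conc = 12.8710 / (75.7500 + 12.8710) * 100
Result: 14.5236 %


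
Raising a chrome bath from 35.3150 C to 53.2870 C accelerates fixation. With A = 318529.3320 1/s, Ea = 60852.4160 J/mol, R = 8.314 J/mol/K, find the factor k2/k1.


T1 = 35.3150 + 273.15 = 308.4650 K; T2 = 53.2870 + 273.15 = 326.4370 K
k1 = A * exp(-Ea/(R*T1)) = 318529.3320 * exp(-60852.4160/(8.314*308.4650)) = 1.5783e-05 1/s
k2 = A * exp(-Ea/(R*T2)) = 318529.3320 * exp(-60852.4160/(8.314*326.4370)) = 5.8282e-05 1/s
k2/k1 = 5.8282e-05 / 1.5783e-05 = 3.6927


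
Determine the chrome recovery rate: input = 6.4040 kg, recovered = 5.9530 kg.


Formula: Recovery = recovered / input * 100
Substituting: Recovery = 5.9530 / 6.4040 * 100
Result: 92.9575 %


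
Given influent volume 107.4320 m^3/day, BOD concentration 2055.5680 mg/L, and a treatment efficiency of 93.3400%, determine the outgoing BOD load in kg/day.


Load_in = volume * conc / 1000 = 107.4320 * 2055.5680 / 1000 = 220.8338 kg/day
Removed = Load_in * eff / 100 = 220.8338 * 93.3400 / 100 = 206.1263 kg/day
Load_out = Load_in - Removed = 220.8338 - 206.1263 = 14.7075 kg/day


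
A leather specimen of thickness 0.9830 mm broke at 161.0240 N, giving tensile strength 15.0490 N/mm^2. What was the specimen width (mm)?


Formula: w = F / (TS * t)
Substituting: w = 161.0240 / (15.0490 * 0.9830)
Result: 10.8850 mm


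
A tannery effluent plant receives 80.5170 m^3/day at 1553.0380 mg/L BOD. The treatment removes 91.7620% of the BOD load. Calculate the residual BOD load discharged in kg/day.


Load_in = volume * conc / 1000 = 80.5170 * 1553.0380 / 1000 = 125.0460 kg/day
Removed = Load_in * eff / 100 = 125.0460 * 91.7620 / 100 = 114.7447 kg/day
Load_out = Load_in - Removed = 125.0460 - 114.7447 = 10.3013 kg/day


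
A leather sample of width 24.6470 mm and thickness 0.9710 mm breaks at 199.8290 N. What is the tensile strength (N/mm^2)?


Formula: TS = force / (width * thickness)
Substituting: TS = 199.8290 / (24.6470 * 0.9710)
Result: 8.3498 N/mm^2


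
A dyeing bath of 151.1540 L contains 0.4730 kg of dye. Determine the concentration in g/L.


Formula: Conc = dye_mass(kg) / volume(L) * 1000
Substituting: Conc = 0.4730 / 151.1540 * 1000
Result: 3.1293 g/L


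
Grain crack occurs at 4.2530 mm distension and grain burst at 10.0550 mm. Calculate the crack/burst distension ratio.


Formula: Ratio = crack / burst
Substituting: Ratio = 4.2530 / 10.0550
Result: 0.4230


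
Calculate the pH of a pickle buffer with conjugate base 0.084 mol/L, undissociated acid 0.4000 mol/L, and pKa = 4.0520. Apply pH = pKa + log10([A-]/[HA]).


ratio = [A-] / [HA] = 0.084 / 0.4000 = 0.2100
log10(ratio) = -0.6778
pH = pKa + log10(ratio) = 4.0520 - 0.6778 = 3.3742


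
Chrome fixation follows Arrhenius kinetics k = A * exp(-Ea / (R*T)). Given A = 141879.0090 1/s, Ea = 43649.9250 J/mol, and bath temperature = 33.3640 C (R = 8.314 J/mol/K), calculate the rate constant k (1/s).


T_K = T_C + 273.15 = 33.3640 + 273.15 = 306.5140 K
exponent = -Ea / (R * T_K) = -43649.9250 / (8.314 * 306.5140) = -17.1287
k = A * exp(exponent) = 141879.0090 * exp(-17.1287) = 0.00516463 1/s


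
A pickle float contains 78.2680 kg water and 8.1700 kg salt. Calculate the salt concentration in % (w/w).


Formula: Conc = salt / (water + salt) * 100
Substituting: Conc = 8.1700 / (78.2680 + 8.1700) * 100
Result: 9.4519 %


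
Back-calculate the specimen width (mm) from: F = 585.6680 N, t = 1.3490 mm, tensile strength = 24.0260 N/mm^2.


Formula: w = F / (TS * t)
Substituting: w = 585.6680 / (24.0260 * 1.3490)
Result: 18.0700 mm


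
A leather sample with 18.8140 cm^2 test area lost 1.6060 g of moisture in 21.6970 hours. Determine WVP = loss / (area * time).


Formula: WVP = loss / (area * time)
Substituting: WVP = 1.6060 / (18.8140 * 21.6970)
Result: 0.00393427 g/(cm^2*hr)


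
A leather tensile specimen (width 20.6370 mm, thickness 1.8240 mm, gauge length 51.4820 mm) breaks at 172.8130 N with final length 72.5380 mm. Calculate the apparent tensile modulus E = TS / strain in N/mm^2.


TS = F / (w * t) = 172.8130 / (20.6370 * 1.8240) = 4.5910 N/mm^2
strain = (Lf - L0) / L0 = (72.5380 - 51.4820) / 51.4820 = 0.4090
E = TS / strain = 4.5910 / 0.4090 = 11.2250 N/mm^2


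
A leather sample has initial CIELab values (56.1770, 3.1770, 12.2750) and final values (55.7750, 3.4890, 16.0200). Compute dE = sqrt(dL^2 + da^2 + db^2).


dL = -0.4020, da = 0.3120, db = 3.7450
dE = sqrt((-0.4020)^2 + 0.3120^2 + 3.7450^2) = 3.7794


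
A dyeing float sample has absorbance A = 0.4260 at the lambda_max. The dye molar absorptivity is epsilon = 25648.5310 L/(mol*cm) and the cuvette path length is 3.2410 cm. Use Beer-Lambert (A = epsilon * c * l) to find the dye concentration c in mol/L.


Formula: c = A / (epsilon * l)
Substituting: c = 0.4260 / (25648.5310 * 3.2410)
Result: 5.1247e-06 mol/L


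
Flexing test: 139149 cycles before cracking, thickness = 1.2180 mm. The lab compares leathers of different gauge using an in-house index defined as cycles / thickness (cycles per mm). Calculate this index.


Formula: Index = cycles / thickness
Substituting: Index = 139149 / 1.2180
Result: 114243.8424 cycles/mm


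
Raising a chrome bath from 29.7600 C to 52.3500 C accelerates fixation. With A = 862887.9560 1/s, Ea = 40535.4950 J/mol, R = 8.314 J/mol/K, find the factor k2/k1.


T1 = 29.7600 + 273.15 = 302.9100 K; T2 = 52.3500 + 273.15 = 325.5000 K
k1 = A * exp(-Ea/(R*T1)) = 862887.9560 * exp(-40535.4950/(8.314*302.9100)) = 0.0882366 1/s
k2 = A * exp(-Ea/(R*T2)) = 862887.9560 * exp(-40535.4950/(8.314*325.5000)) = 0.2696 1/s
k2/k1 = 0.2696 / 0.0882366 = 3.0559


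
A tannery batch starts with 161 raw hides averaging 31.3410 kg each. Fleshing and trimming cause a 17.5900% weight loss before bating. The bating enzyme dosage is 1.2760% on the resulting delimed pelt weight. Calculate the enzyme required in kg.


Total_raw = N * avg_wt = 161 * 31.3410 = 5045.9010 kg
Substrate = Total_raw * (1 - loss/100) = 5045.9010 * (1 - 17.5900/100) = 4158.3270 kg
Enzyme = Substrate * pct / 100 = 4158.3270 * 1.2760 / 100 = 53.0603 kg


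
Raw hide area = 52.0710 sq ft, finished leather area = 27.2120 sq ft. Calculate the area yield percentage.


Formula: Yield = finished / raw * 100
Substituting: Yield = 27.2120 / 52.0710 * 100
Result: 52.2594 %
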